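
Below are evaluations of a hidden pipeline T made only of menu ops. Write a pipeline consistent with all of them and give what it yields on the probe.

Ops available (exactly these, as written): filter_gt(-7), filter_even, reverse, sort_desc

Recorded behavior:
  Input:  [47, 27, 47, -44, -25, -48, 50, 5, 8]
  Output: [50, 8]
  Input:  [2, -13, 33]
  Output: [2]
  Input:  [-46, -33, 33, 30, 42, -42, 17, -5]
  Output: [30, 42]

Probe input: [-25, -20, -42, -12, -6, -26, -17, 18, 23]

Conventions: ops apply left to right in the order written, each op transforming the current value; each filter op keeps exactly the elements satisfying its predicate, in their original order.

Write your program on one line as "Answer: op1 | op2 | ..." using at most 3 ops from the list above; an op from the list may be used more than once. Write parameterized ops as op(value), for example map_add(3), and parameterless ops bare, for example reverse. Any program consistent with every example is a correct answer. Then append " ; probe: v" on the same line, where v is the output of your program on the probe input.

filter_gt(-7) | filter_even ; probe: [-6, 18]

Check, running the answer program on each example:
  [47, 27, 47, -44, -25, -48, 50, 5, 8] -> [47, 27, 47, 50, 5, 8] -> [50, 8]
  [2, -13, 33] -> [2, 33] -> [2]
  [-46, -33, 33, 30, 42, -42, 17, -5] -> [33, 30, 42, 17, -5] -> [30, 42]
  probe: [-25, -20, -42, -12, -6, -26, -17, 18, 23] -> [-6, 18, 23] -> [-6, 18]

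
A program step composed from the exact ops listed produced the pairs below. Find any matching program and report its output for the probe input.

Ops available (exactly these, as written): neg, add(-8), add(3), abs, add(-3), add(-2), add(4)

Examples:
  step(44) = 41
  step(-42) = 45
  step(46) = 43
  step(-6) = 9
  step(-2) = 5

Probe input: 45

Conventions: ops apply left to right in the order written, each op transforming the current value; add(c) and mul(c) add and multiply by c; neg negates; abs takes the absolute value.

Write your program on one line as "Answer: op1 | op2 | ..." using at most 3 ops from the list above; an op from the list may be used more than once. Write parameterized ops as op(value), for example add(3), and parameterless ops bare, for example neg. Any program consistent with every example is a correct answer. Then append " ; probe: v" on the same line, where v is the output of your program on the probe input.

add(-3) | neg | abs ; probe: 42

Check, running the answer program on each example:
  44 -> 41 -> -41 -> 41
  -42 -> -45 -> 45 -> 45
  46 -> 43 -> -43 -> 43
  -6 -> -9 -> 9 -> 9
  -2 -> -5 -> 5 -> 5
  probe: 45 -> 42 -> -42 -> 42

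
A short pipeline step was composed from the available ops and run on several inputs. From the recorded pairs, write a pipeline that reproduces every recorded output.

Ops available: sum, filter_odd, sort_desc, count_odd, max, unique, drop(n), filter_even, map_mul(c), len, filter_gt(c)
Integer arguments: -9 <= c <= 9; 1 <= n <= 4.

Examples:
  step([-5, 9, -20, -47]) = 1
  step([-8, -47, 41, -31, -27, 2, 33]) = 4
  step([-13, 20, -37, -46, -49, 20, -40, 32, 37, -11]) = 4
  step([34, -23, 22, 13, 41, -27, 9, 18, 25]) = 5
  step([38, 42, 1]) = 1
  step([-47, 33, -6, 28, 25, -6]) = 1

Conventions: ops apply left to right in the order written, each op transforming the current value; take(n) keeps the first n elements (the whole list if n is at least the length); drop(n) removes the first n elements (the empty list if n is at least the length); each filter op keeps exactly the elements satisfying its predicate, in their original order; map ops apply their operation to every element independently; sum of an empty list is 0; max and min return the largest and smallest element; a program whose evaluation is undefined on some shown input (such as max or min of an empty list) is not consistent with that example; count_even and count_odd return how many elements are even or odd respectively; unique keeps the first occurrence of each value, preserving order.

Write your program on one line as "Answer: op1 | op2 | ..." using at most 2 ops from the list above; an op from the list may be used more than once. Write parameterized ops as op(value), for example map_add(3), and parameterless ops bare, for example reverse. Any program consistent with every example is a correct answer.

drop(2) | count_odd

Check, running the answer program on each example:
  [-5, 9, -20, -47] -> [-20, -47] -> 1
  [-8, -47, 41, -31, -27, 2, 33] -> [41, -31, -27, 2, 33] -> 4
  [-13, 20, -37, -46, -49, 20, -40, 32, 37, -11] -> [-37, -46, -49, 20, -40, 32, 37, -11] -> 4
  [34, -23, 22, 13, 41, -27, 9, 18, 25] -> [22, 13, 41, -27, 9, 18, 25] -> 5
  [38, 42, 1] -> [1] -> 1
  [-47, 33, -6, 28, 25, -6] -> [-6, 28, 25, -6] -> 1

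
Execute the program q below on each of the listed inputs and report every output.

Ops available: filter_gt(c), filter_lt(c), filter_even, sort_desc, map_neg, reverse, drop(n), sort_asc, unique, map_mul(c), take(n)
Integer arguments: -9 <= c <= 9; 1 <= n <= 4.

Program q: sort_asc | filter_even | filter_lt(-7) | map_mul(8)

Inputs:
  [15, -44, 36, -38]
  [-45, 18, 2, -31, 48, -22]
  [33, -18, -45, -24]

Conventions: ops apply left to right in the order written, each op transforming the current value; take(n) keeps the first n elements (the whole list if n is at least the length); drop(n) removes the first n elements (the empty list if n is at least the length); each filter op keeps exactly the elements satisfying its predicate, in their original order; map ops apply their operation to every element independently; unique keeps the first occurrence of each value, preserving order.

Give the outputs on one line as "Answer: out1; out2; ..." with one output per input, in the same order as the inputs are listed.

Execution, op by op:
  [15, -44, 36, -38] -> [-44, -38, 15, 36] -> [-44, -38, 36] -> [-44, -38] -> [-352, -304]
  [-45, 18, 2, -31, 48, -22] -> [-45, -31, -22, 2, 18, 48] -> [-22, 2, 18, 48] -> [-22] -> [-176]
  [33, -18, -45, -24] -> [-45, -24, -18, 33] -> [-24, -18] -> [-24, -18] -> [-192, -144]

[-352, -304]; [-176]; [-192, -144]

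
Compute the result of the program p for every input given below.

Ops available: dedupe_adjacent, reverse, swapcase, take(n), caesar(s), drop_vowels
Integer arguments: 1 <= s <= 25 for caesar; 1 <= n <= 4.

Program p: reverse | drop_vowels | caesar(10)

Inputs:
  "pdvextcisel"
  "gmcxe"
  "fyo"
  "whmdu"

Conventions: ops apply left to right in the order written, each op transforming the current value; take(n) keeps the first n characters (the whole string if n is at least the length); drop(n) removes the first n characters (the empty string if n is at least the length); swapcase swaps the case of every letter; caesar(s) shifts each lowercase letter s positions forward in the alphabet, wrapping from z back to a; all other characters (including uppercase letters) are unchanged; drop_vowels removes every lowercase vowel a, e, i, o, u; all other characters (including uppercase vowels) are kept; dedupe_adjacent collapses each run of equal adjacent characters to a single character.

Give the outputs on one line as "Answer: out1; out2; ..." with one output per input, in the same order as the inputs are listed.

"vcmdhfnz"; "hmwq"; "ip"; "nwrg"

Execution, op by op:
  "pdvextcisel" -> "lesictxevdp" -> "lsctxvdp" -> "vcmdhfnz"
  "gmcxe" -> "excmg" -> "xcmg" -> "hmwq"
  "fyo" -> "oyf" -> "yf" -> "ip"
  "whmdu" -> "udmhw" -> "dmhw" -> "nwrg"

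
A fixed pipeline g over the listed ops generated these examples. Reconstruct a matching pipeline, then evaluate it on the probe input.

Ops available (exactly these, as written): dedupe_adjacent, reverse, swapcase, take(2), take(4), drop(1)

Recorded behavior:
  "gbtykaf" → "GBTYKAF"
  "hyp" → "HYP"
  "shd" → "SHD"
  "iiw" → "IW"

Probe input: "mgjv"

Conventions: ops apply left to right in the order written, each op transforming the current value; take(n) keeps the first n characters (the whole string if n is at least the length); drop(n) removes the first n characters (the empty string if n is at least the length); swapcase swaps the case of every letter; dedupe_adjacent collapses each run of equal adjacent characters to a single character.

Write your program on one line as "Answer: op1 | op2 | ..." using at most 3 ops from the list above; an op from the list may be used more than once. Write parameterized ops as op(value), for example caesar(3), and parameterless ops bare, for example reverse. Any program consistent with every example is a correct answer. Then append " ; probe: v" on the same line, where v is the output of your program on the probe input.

swapcase | dedupe_adjacent ; probe: "MGJV"

Check, running the answer program on each example:
  "gbtykaf" -> "GBTYKAF" -> "GBTYKAF"
  "hyp" -> "HYP" -> "HYP"
  "shd" -> "SHD" -> "SHD"
  "iiw" -> "IIW" -> "IW"
  probe: "mgjv" -> "MGJV" -> "MGJV"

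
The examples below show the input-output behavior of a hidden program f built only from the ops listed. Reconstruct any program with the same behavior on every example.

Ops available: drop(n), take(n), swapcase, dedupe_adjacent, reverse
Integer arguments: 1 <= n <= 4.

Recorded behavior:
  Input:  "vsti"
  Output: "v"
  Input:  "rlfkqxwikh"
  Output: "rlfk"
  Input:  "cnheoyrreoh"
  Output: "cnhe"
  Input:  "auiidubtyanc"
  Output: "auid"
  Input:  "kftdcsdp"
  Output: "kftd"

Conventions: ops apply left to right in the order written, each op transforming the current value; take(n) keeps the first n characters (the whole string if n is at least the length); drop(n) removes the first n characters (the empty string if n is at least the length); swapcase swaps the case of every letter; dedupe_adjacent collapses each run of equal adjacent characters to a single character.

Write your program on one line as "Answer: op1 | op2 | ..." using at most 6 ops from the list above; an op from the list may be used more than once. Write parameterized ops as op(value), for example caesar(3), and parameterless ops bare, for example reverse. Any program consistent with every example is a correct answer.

reverse | dedupe_adjacent | drop(3) | reverse | take(4)

Check, running the answer program on each example:
  "vsti" -> "itsv" -> "itsv" -> "v" -> "v" -> "v"
  "rlfkqxwikh" -> "hkiwxqkflr" -> "hkiwxqkflr" -> "wxqkflr" -> "rlfkqxw" -> "rlfk"
  "cnheoyrreoh" -> "hoerryoehnc" -> "hoeryoehnc" -> "ryoehnc" -> "cnheoyr" -> "cnhe"
  "auiidubtyanc" -> "cnaytbudiiua" -> "cnaytbudiua" -> "ytbudiua" -> "auidubty" -> "auid"
  "kftdcsdp" -> "pdscdtfk" -> "pdscdtfk" -> "cdtfk" -> "kftdc" -> "kftd"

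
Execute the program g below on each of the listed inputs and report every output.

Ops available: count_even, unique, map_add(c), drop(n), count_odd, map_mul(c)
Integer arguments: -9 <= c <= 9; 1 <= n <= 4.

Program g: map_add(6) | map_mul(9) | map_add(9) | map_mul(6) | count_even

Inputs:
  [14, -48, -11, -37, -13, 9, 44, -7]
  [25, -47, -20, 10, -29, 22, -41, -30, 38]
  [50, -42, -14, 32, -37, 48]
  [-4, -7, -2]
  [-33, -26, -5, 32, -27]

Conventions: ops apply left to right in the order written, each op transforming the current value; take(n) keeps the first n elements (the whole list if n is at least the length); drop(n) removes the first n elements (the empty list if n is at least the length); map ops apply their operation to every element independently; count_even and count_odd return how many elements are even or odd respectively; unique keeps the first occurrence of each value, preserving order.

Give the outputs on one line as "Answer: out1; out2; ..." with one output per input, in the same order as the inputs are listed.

8; 9; 6; 3; 5

Execution, op by op:
  [14, -48, -11, -37, -13, 9, 44, -7] -> [20, -42, -5, -31, -7, 15, 50, -1] -> [180, -378, -45, -279, -63, 135, 450, -9] -> [189, -369, -36, -270, -54, 144, 459, 0] -> [1134, -2214, -216, -1620, -324, 864, 2754, 0] -> 8
  [25, -47, -20, 10, -29, 22, -41, -30, 38] -> [31, -41, -14, 16, -23, 28, -35, -24, 44] -> [279, -369, -126, 144, -207, 252, -315, -216, 396] -> [288, -360, -117, 153, -198, 261, -306, -207, 405] -> [1728, -2160, -702, 918, -1188, 1566, -1836, -1242, 2430] -> 9
  [50, -42, -14, 32, -37, 48] -> [56, -36, -8, 38, -31, 54] -> [504, -324, -72, 342, -279, 486] -> [513, -315, -63, 351, -270, 495] -> [3078, -1890, -378, 2106, -1620, 2970] -> 6
  [-4, -7, -2] -> [2, -1, 4] -> [18, -9, 36] -> [27, 0, 45] -> [162, 0, 270] -> 3
  [-33, -26, -5, 32, -27] -> [-27, -20, 1, 38, -21] -> [-243, -180, 9, 342, -189] -> [-234, -171, 18, 351, -180] -> [-1404, -1026, 108, 2106, -1080] -> 5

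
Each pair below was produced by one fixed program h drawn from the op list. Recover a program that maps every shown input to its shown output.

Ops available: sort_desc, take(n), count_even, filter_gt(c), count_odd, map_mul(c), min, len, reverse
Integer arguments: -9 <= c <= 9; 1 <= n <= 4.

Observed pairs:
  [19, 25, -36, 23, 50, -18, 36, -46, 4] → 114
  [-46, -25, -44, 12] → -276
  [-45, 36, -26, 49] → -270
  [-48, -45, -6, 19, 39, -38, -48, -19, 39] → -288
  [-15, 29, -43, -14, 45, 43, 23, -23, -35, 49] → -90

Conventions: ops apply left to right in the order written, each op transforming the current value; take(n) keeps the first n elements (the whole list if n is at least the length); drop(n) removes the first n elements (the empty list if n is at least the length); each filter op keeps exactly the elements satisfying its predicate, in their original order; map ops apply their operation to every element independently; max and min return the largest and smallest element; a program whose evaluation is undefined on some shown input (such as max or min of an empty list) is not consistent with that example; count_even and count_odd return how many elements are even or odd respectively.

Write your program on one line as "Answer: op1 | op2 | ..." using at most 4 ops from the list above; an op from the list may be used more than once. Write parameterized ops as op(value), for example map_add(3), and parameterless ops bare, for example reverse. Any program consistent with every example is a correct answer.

map_mul(6) | take(1) | min

Check, running the answer program on each example:
  [19, 25, -36, 23, 50, -18, 36, -46, 4] -> [114, 150, -216, 138, 300, -108, 216, -276, 24] -> [114] -> 114
  [-46, -25, -44, 12] -> [-276, -150, -264, 72] -> [-276] -> -276
  [-45, 36, -26, 49] -> [-270, 216, -156, 294] -> [-270] -> -270
  [-48, -45, -6, 19, 39, -38, -48, -19, 39] -> [-288, -270, -36, 114, 234, -228, -288, -114, 234] -> [-288] -> -288
  [-15, 29, -43, -14, 45, 43, 23, -23, -35, 49] -> [-90, 174, -258, -84, 270, 258, 138, -138, -210, 294] -> [-90] -> -90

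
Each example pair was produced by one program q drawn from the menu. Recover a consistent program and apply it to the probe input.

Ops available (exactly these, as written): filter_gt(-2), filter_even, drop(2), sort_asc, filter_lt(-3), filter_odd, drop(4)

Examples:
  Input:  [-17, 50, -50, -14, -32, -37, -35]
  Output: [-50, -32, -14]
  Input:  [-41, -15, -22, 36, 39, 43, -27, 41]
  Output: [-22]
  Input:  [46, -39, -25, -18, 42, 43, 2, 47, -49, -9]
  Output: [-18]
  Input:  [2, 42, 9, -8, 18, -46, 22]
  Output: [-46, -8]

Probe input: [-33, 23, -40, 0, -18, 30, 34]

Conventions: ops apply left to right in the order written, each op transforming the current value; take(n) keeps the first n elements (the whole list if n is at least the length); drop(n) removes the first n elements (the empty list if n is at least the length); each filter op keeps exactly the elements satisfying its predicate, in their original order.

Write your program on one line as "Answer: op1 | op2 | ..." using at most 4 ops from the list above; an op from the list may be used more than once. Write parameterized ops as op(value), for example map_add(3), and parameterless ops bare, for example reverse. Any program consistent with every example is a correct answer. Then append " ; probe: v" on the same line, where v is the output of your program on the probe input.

filter_even | filter_lt(-3) | sort_asc ; probe: [-40, -18]

Check, running the answer program on each example:
  [-17, 50, -50, -14, -32, -37, -35] -> [50, -50, -14, -32] -> [-50, -14, -32] -> [-50, -32, -14]
  [-41, -15, -22, 36, 39, 43, -27, 41] -> [-22, 36] -> [-22] -> [-22]
  [46, -39, -25, -18, 42, 43, 2, 47, -49, -9] -> [46, -18, 42, 2] -> [-18] -> [-18]
  [2, 42, 9, -8, 18, -46, 22] -> [2, 42, -8, 18, -46, 22] -> [-8, -46] -> [-46, -8]
  probe: [-33, 23, -40, 0, -18, 30, 34] -> [-40, 0, -18, 30, 34] -> [-40, -18] -> [-40, -18]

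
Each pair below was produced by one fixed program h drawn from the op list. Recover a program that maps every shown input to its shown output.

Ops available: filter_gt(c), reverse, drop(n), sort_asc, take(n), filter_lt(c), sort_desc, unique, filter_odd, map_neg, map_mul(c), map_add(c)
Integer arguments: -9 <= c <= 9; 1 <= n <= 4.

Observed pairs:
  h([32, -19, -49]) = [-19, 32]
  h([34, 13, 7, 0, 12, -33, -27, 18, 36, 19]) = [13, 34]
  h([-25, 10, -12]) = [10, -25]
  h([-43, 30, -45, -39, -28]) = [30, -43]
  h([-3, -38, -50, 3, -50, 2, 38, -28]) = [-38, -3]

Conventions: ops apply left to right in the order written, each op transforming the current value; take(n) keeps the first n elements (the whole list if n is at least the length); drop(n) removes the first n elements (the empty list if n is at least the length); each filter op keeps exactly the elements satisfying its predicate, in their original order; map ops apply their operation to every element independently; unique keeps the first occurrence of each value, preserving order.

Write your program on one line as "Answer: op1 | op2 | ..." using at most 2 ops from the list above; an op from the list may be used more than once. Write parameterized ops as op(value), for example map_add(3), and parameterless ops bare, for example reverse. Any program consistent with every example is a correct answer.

take(2) | reverse

Check, running the answer program on each example:
  [32, -19, -49] -> [32, -19] -> [-19, 32]
  [34, 13, 7, 0, 12, -33, -27, 18, 36, 19] -> [34, 13] -> [13, 34]
  [-25, 10, -12] -> [-25, 10] -> [10, -25]
  [-43, 30, -45, -39, -28] -> [-43, 30] -> [30, -43]
  [-3, -38, -50, 3, -50, 2, 38, -28] -> [-3, -38] -> [-38, -3]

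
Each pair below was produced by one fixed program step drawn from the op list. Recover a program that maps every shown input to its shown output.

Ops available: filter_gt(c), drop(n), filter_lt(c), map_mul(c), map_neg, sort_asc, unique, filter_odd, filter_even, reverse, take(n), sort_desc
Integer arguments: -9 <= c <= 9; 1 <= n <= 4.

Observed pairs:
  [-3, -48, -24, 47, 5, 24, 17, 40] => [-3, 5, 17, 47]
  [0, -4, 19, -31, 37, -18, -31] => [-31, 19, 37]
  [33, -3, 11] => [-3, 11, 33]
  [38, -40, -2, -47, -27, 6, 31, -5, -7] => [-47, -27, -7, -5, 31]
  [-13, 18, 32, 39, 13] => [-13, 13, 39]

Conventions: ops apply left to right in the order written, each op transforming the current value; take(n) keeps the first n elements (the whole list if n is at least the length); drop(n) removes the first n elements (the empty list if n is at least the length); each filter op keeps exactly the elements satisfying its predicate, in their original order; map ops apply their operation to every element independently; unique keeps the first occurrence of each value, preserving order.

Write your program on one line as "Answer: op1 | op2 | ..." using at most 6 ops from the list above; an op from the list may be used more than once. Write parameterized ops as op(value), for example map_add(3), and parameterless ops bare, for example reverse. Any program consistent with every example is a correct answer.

reverse | unique | sort_desc | filter_odd | sort_asc

Check, running the answer program on each example:
  [-3, -48, -24, 47, 5, 24, 17, 40] -> [40, 17, 24, 5, 47, -24, -48, -3] -> [40, 17, 24, 5, 47, -24, -48, -3] -> [47, 40, 24, 17, 5, -3, -24, -48] -> [47, 17, 5, -3] -> [-3, 5, 17, 47]
  [0, -4, 19, -31, 37, -18, -31] -> [-31, -18, 37, -31, 19, -4, 0] -> [-31, -18, 37, 19, -4, 0] -> [37, 19, 0, -4, -18, -31] -> [37, 19, -31] -> [-31, 19, 37]
  [33, -3, 11] -> [11, -3, 33] -> [11, -3, 33] -> [33, 11, -3] -> [33, 11, -3] -> [-3, 11, 33]
  [38, -40, -2, -47, -27, 6, 31, -5, -7] -> [-7, -5, 31, 6, -27, -47, -2, -40, 38] -> [-7, -5, 31, 6, -27, -47, -2, -40, 38] -> [38, 31, 6, -2, -5, -7, -27, -40, -47] -> [31, -5, -7, -27, -47] -> [-47, -27, -7, -5, 31]
  [-13, 18, 32, 39, 13] -> [13, 39, 32, 18, -13] -> [13, 39, 32, 18, -13] -> [39, 32, 18, 13, -13] -> [39, 13, -13] -> [-13, 13, 39]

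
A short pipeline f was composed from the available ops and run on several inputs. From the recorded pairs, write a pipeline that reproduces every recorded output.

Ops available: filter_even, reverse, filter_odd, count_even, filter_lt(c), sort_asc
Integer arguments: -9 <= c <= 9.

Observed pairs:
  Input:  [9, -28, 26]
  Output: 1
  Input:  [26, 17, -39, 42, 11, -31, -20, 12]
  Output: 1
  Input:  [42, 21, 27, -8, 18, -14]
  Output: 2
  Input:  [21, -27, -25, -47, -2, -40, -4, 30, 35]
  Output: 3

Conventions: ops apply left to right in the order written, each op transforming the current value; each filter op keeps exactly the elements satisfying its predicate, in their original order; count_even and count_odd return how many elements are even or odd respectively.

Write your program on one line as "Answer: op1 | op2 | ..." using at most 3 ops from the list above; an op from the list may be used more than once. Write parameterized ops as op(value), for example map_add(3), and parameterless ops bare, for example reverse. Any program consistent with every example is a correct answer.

sort_asc | filter_lt(1) | count_even

Check, running the answer program on each example:
  [9, -28, 26] -> [-28, 9, 26] -> [-28] -> 1
  [26, 17, -39, 42, 11, -31, -20, 12] -> [-39, -31, -20, 11, 12, 17, 26, 42] -> [-39, -31, -20] -> 1
  [42, 21, 27, -8, 18, -14] -> [-14, -8, 18, 21, 27, 42] -> [-14, -8] -> 2
  [21, -27, -25, -47, -2, -40, -4, 30, 35] -> [-47, -40, -27, -25, -4, -2, 21, 30, 35] -> [-47, -40, -27, -25, -4, -2] -> 3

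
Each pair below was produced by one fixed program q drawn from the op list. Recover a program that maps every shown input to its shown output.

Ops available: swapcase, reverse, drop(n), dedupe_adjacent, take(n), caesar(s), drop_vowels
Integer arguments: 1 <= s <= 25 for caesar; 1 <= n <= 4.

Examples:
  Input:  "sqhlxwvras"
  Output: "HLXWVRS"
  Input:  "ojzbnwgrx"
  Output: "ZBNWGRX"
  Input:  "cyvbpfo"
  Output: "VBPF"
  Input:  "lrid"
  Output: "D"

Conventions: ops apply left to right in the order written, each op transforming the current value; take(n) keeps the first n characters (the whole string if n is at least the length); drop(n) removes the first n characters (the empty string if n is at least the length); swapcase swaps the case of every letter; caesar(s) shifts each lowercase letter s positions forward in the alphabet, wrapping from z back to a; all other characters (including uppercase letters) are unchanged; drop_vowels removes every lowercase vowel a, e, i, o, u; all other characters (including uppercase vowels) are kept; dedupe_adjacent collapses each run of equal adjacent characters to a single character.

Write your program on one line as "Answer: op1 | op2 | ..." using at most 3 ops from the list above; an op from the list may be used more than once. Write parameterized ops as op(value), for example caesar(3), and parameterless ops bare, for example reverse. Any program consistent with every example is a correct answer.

drop(2) | drop_vowels | swapcase

Check, running the answer program on each example:
  "sqhlxwvras" -> "hlxwvras" -> "hlxwvrs" -> "HLXWVRS"
  "ojzbnwgrx" -> "zbnwgrx" -> "zbnwgrx" -> "ZBNWGRX"
  "cyvbpfo" -> "vbpfo" -> "vbpf" -> "VBPF"
  "lrid" -> "id" -> "d" -> "D"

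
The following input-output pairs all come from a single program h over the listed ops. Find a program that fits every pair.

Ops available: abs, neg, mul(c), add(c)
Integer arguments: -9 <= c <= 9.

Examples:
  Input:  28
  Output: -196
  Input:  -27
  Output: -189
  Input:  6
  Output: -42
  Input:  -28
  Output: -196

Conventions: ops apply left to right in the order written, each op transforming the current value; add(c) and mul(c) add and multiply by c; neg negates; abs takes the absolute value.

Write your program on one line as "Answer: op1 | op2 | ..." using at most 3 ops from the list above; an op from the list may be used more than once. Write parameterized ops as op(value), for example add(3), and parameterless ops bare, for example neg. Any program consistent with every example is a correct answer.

mul(-7) | abs | neg

Check, running the answer program on each example:
  28 -> -196 -> 196 -> -196
  -27 -> 189 -> 189 -> -189
  6 -> -42 -> 42 -> -42
  -28 -> 196 -> 196 -> -196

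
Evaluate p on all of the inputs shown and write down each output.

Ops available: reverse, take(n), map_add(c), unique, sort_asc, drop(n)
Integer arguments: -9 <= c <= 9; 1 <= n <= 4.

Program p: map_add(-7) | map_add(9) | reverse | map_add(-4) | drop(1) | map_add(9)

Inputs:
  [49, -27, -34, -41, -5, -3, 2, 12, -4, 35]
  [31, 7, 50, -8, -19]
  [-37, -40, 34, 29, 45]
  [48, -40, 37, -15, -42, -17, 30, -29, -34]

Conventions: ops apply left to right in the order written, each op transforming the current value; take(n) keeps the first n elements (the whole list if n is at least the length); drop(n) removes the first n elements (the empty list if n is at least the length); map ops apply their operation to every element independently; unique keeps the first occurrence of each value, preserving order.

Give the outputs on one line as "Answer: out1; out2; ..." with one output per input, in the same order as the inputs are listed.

Execution, op by op:
  [49, -27, -34, -41, -5, -3, 2, 12, -4, 35] -> [42, -34, -41, -48, -12, -10, -5, 5, -11, 28] -> [51, -25, -32, -39, -3, -1, 4, 14, -2, 37] -> [37, -2, 14, 4, -1, -3, -39, -32, -25, 51] -> [33, -6, 10, 0, -5, -7, -43, -36, -29, 47] -> [-6, 10, 0, -5, -7, -43, -36, -29, 47] -> [3, 19, 9, 4, 2, -34, -27, -20, 56]
  [31, 7, 50, -8, -19] -> [24, 0, 43, -15, -26] -> [33, 9, 52, -6, -17] -> [-17, -6, 52, 9, 33] -> [-21, -10, 48, 5, 29] -> [-10, 48, 5, 29] -> [-1, 57, 14, 38]
  [-37, -40, 34, 29, 45] -> [-44, -47, 27, 22, 38] -> [-35, -38, 36, 31, 47] -> [47, 31, 36, -38, -35] -> [43, 27, 32, -42, -39] -> [27, 32, -42, -39] -> [36, 41, -33, -30]
  [48, -40, 37, -15, -42, -17, 30, -29, -34] -> [41, -47, 30, -22, -49, -24, 23, -36, -41] -> [50, -38, 39, -13, -40, -15, 32, -27, -32] -> [-32, -27, 32, -15, -40, -13, 39, -38, 50] -> [-36, -31, 28, -19, -44, -17, 35, -42, 46] -> [-31, 28, -19, -44, -17, 35, -42, 46] -> [-22, 37, -10, -35, -8, 44, -33, 55]

[3, 19, 9, 4, 2, -34, -27, -20, 56]; [-1, 57, 14, 38]; [36, 41, -33, -30]; [-22, 37, -10, -35, -8, 44, -33, 55]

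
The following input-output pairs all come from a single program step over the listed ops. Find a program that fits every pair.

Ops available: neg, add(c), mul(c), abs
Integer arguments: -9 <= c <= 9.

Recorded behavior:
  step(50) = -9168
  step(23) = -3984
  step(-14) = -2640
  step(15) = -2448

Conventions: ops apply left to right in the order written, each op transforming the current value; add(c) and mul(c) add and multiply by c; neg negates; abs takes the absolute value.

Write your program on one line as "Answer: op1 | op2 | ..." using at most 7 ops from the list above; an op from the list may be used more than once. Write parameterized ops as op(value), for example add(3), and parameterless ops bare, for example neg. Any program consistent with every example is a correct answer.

add(-1) | abs | mul(4) | add(-5) | mul(-8) | mul(6)

Check, running the answer program on each example:
  50 -> 49 -> 49 -> 196 -> 191 -> -1528 -> -9168
  23 -> 22 -> 22 -> 88 -> 83 -> -664 -> -3984
  -14 -> -15 -> 15 -> 60 -> 55 -> -440 -> -2640
  15 -> 14 -> 14 -> 56 -> 51 -> -408 -> -2448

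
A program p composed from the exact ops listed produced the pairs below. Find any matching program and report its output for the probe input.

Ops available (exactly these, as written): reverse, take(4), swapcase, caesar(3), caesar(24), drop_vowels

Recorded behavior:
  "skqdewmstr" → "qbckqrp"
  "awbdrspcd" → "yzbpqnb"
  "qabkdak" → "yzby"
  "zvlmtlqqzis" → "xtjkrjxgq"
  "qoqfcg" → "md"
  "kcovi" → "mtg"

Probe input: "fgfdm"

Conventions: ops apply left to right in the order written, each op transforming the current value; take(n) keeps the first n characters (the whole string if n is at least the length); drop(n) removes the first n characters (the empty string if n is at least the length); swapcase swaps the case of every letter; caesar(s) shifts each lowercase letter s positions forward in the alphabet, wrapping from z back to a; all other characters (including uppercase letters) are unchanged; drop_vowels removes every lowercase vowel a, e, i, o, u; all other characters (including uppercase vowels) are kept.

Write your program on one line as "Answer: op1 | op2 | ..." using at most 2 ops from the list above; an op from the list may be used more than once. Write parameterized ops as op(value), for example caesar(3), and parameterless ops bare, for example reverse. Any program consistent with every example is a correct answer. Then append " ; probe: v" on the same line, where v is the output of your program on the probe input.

caesar(24) | drop_vowels ; probe: "ddbk"

Check, running the answer program on each example:
  "skqdewmstr" -> "qiobcukqrp" -> "qbckqrp"
  "awbdrspcd" -> "yuzbpqnab" -> "yzbpqnb"
  "qabkdak" -> "oyzibyi" -> "yzby"
  "zvlmtlqqzis" -> "xtjkrjooxgq" -> "xtjkrjxgq"
  "qoqfcg" -> "omodae" -> "md"
  "kcovi" -> "iamtg" -> "mtg"
  probe: "fgfdm" -> "dedbk" -> "ddbk"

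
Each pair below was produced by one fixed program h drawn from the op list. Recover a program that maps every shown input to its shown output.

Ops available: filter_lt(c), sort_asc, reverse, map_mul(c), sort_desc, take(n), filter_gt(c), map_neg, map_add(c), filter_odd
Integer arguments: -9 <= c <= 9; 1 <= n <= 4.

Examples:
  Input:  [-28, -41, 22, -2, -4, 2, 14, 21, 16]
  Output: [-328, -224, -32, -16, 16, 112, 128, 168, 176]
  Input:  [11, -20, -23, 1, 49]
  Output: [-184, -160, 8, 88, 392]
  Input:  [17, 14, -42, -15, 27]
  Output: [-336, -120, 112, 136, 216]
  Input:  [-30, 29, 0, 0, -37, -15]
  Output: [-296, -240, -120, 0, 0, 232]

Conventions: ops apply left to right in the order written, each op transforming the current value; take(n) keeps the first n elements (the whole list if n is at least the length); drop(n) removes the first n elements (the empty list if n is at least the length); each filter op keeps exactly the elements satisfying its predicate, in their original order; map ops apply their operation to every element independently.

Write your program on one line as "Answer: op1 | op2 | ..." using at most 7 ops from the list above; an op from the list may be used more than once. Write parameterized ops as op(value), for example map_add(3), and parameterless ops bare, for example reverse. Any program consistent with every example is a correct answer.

map_mul(8) | map_neg | sort_desc | sort_asc | map_neg | reverse

Check, running the answer program on each example:
  [-28, -41, 22, -2, -4, 2, 14, 21, 16] -> [-224, -328, 176, -16, -32, 16, 112, 168, 128] -> [224, 328, -176, 16, 32, -16, -112, -168, -128] -> [328, 224, 32, 16, -16, -112, -128, -168, -176] -> [-176, -168, -128, -112, -16, 16, 32, 224, 328] -> [176, 168, 128, 112, 16, -16, -32, -224, -328] -> [-328, -224, -32, -16, 16, 112, 128, 168, 176]
  [11, -20, -23, 1, 49] -> [88, -160, -184, 8, 392] -> [-88, 160, 184, -8, -392] -> [184, 160, -8, -88, -392] -> [-392, -88, -8, 160, 184] -> [392, 88, 8, -160, -184] -> [-184, -160, 8, 88, 392]
  [17, 14, -42, -15, 27] -> [136, 112, -336, -120, 216] -> [-136, -112, 336, 120, -216] -> [336, 120, -112, -136, -216] -> [-216, -136, -112, 120, 336] -> [216, 136, 112, -120, -336] -> [-336, -120, 112, 136, 216]
  [-30, 29, 0, 0, -37, -15] -> [-240, 232, 0, 0, -296, -120] -> [240, -232, 0, 0, 296, 120] -> [296, 240, 120, 0, 0, -232] -> [-232, 0, 0, 120, 240, 296] -> [232, 0, 0, -120, -240, -296] -> [-296, -240, -120, 0, 0, 232]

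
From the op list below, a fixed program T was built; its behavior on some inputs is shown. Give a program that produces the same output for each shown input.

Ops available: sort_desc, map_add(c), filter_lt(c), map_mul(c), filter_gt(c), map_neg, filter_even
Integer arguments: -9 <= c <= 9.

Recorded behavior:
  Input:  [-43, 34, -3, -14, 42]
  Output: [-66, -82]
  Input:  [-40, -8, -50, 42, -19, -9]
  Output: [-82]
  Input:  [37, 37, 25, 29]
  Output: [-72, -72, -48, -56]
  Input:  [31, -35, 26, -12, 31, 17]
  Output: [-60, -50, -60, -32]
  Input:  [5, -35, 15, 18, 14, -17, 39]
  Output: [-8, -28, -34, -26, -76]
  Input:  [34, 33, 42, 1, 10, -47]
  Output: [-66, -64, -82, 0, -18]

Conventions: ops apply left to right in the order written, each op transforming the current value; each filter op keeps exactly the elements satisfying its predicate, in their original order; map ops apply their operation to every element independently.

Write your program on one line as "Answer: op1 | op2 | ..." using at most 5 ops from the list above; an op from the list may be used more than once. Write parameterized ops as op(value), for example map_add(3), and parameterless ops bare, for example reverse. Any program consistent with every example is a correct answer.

map_add(-1) | filter_gt(-4) | map_mul(2) | map_neg

Check, running the answer program on each example:
  [-43, 34, -3, -14, 42] -> [-44, 33, -4, -15, 41] -> [33, 41] -> [66, 82] -> [-66, -82]
  [-40, -8, -50, 42, -19, -9] -> [-41, -9, -51, 41, -20, -10] -> [41] -> [82] -> [-82]
  [37, 37, 25, 29] -> [36, 36, 24, 28] -> [36, 36, 24, 28] -> [72, 72, 48, 56] -> [-72, -72, -48, -56]
  [31, -35, 26, -12, 31, 17] -> [30, -36, 25, -13, 30, 16] -> [30, 25, 30, 16] -> [60, 50, 60, 32] -> [-60, -50, -60, -32]
  [5, -35, 15, 18, 14, -17, 39] -> [4, -36, 14, 17, 13, -18, 38] -> [4, 14, 17, 13, 38] -> [8, 28, 34, 26, 76] -> [-8, -28, -34, -26, -76]
  [34, 33, 42, 1, 10, -47] -> [33, 32, 41, 0, 9, -48] -> [33, 32, 41, 0, 9] -> [66, 64, 82, 0, 18] -> [-66, -64, -82, 0, -18]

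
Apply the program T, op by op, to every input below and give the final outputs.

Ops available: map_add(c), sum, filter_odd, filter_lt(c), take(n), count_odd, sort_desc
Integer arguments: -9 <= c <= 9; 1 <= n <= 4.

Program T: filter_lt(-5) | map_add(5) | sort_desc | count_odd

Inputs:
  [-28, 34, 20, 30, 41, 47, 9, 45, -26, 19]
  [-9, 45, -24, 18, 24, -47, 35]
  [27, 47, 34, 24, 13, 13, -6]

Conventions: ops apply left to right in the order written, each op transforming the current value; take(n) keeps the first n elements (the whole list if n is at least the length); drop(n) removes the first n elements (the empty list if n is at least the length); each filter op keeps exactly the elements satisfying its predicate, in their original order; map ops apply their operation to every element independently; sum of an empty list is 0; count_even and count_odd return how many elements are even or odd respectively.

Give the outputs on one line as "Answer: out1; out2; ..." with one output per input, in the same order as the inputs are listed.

2; 1; 1

Execution, op by op:
  [-28, 34, 20, 30, 41, 47, 9, 45, -26, 19] -> [-28, -26] -> [-23, -21] -> [-21, -23] -> 2
  [-9, 45, -24, 18, 24, -47, 35] -> [-9, -24, -47] -> [-4, -19, -42] -> [-4, -19, -42] -> 1
  [27, 47, 34, 24, 13, 13, -6] -> [-6] -> [-1] -> [-1] -> 1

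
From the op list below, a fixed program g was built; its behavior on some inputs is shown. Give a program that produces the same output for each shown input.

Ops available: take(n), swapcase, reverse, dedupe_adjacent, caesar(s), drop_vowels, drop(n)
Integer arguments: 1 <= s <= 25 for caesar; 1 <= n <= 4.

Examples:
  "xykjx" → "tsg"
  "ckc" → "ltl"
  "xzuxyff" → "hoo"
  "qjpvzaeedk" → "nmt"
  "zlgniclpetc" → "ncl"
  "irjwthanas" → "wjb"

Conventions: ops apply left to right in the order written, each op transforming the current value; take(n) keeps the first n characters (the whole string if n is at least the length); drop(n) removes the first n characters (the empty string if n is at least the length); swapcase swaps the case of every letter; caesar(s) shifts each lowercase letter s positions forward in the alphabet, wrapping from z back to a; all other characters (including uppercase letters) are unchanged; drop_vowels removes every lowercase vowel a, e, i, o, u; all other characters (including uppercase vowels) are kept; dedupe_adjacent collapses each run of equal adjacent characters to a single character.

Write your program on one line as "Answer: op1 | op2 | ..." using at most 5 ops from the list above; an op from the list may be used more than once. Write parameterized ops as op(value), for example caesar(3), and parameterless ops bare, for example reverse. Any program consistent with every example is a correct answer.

reverse | take(3) | caesar(9) | reverse

Check, running the answer program on each example:
  "xykjx" -> "xjkyx" -> "xjk" -> "gst" -> "tsg"
  "ckc" -> "ckc" -> "ckc" -> "ltl" -> "ltl"
  "xzuxyff" -> "ffyxuzx" -> "ffy" -> "ooh" -> "hoo"
  "qjpvzaeedk" -> "kdeeazvpjq" -> "kde" -> "tmn" -> "nmt"
  "zlgniclpetc" -> "cteplcinglz" -> "cte" -> "lcn" -> "ncl"
  "irjwthanas" -> "sanahtwjri" -> "san" -> "bjw" -> "wjb"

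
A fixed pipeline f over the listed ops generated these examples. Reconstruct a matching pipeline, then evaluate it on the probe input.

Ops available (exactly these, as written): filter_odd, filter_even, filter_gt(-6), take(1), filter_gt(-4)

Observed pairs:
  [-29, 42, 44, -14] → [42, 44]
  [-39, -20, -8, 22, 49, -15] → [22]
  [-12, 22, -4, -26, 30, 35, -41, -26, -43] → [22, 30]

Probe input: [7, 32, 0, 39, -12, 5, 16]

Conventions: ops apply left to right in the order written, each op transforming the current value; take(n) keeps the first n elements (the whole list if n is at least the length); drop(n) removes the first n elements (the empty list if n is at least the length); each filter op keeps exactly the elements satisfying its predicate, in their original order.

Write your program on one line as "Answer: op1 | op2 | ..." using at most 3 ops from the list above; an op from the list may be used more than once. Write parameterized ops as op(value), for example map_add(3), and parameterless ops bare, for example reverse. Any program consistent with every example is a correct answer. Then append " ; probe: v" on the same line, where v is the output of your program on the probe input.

filter_gt(-4) | filter_even ; probe: [32, 0, 16]

Check, running the answer program on each example:
  [-29, 42, 44, -14] -> [42, 44] -> [42, 44]
  [-39, -20, -8, 22, 49, -15] -> [22, 49] -> [22]
  [-12, 22, -4, -26, 30, 35, -41, -26, -43] -> [22, 30, 35] -> [22, 30]
  probe: [7, 32, 0, 39, -12, 5, 16] -> [7, 32, 0, 39, 5, 16] -> [32, 0, 16]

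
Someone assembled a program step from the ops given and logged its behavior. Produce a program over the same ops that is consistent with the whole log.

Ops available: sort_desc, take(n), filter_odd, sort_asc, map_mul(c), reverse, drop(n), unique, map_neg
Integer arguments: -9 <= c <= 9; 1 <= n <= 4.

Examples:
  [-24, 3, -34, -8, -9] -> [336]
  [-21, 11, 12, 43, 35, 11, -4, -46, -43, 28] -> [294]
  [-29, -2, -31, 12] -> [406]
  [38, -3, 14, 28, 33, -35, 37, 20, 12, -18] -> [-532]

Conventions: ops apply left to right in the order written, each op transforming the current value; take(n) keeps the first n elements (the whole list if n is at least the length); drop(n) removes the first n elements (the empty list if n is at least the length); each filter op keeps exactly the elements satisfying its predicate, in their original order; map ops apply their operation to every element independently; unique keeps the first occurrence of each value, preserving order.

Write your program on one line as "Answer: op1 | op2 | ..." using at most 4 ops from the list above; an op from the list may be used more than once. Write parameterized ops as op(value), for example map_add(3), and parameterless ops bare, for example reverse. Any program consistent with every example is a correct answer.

take(1) | map_mul(2) | map_mul(7) | map_neg

Check, running the answer program on each example:
  [-24, 3, -34, -8, -9] -> [-24] -> [-48] -> [-336] -> [336]
  [-21, 11, 12, 43, 35, 11, -4, -46, -43, 28] -> [-21] -> [-42] -> [-294] -> [294]
  [-29, -2, -31, 12] -> [-29] -> [-58] -> [-406] -> [406]
  [38, -3, 14, 28, 33, -35, 37, 20, 12, -18] -> [38] -> [76] -> [532] -> [-532]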